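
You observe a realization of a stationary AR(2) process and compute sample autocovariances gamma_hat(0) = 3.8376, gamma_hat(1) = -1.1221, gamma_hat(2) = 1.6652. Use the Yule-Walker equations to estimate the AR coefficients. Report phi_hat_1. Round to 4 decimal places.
\hat\phi_{1} = -0.1810

The Yule-Walker equations for an AR(p) process read, in matrix form,
  Gamma_p phi = r_p,   with   (Gamma_p)_{ij} = gamma(|i - j|),
                       (r_p)_i = gamma(i),   i,j = 1..p.
Substitute the sample gammas (Toeplitz matrix and right-hand side of size 2):
  Gamma_p = [[3.8376, -1.1221], [-1.1221, 3.8376]]
  r_p     = [-1.1221, 1.6652]
Written out:
  3.8376 phi_1 - 1.1221 phi_2 = -1.1221
  -1.1221 phi_1 + 3.8376 phi_2 = 1.6652
Solve by Cramer's rule:
  det = gamma(0)^2 - gamma(1)^2 = (3.8376)^2 - (-1.1221)^2 = 14.72717376 - 1.25910841 = 13.46806535
  phi_hat_1 = [gamma(1) gamma(0) - gamma(1) gamma(2)] / det = [(-1.1221)(3.8376) - (-1.1221)(1.6652)] / 13.46806535 = -2.43765004 / 13.46806535 = -0.181
  phi_hat_2 = [gamma(0) gamma(2) - gamma(1)^2] / det = [(3.8376)(1.6652) - (-1.1221)^2] / 13.46806535 = 5.13126311 / 13.46806535 = 0.381
So phi_hat = [-0.1810, 0.3810].
Therefore phi_hat_1 = -0.1810.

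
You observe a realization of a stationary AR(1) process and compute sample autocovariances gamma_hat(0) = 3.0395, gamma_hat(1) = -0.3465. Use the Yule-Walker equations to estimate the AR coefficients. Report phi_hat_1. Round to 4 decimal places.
\hat\phi_{1} = -0.1140

The Yule-Walker equations for an AR(p) process read, in matrix form,
  Gamma_p phi = r_p,   with   (Gamma_p)_{ij} = gamma(|i - j|),
                       (r_p)_i = gamma(i),   i,j = 1..p.
Substitute the sample gammas (Toeplitz matrix and right-hand side of size 1):
  Gamma_p = [[3.0395]]
  r_p     = [-0.3465]
With p = 1 this is the single equation gamma(0) phi_1 = gamma(1):
  phi_hat_1 = gamma(1) / gamma(0) = -0.3465 / 3.0395 = -0.1140.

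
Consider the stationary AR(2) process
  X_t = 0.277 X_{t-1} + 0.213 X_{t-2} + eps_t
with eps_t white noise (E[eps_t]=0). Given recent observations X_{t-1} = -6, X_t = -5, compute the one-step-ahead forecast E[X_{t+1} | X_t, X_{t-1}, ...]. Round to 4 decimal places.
E[X_{t+1} \mid \mathcal F_t] = -2.6630

For an AR(p) model X_t = c + sum_i phi_i X_{t-i} + eps_t, the
one-step-ahead conditional mean is
  E[X_{t+1} | X_t, ...] = c + sum_i phi_i X_{t+1-i}.
Substitute known values:
  E[X_{t+1} | ...] = (0.277) * (-5) + (0.213) * (-6)
                   = -2.6630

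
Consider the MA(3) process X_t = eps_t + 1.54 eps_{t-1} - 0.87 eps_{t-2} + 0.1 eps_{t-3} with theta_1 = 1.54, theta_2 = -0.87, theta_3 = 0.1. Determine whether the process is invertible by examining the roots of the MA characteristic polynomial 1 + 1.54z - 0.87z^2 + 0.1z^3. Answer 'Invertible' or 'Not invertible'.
\text{Not invertible}

The MA(q) characteristic polynomial is P(z) = 1 + 1.54z - 0.87z^2 + 0.1z^3.
Invertibility requires all roots to lie outside the unit circle, i.e. |z| > 1 for every root.
Degree 3: look for a simple real root z0 first, then factor out (1 - z/z0) and solve the remaining quadratic.
Testing z0 = -0.5: P(-0.5) = 1 + (1.54)(-0.5) + (-0.87)(-0.5)^2 + (0.1)(-0.5)^3
  = 1 + (-0.77) + (-0.2175) + (-0.0125) = 0.  So z_0 = -0.5 is a root, |z_0| = 0.5.
Divide out the factor (1 + 2 z) = (1 - z/z0) (since 1/z0 = -2):
  P(z) = (1 + 2 z)(1 + (-0.46) z + (0.05) z^2)
  [check: z-coef -0.46 - (-2) = 1.54; z^2-coef 0.05 - (-2)(-0.46) = -0.87; z^3-coef -(-2)(0.05) = 0.1.]
Remaining roots from the quadratic factor 1 + (-0.46) z + (0.05) z^2:
  Set 1 + (-0.46) z + (0.05) z^2 = 0, i.e. a z^2 + b z + c = 0 with a = 0.05, b = -0.46, c = 1.
  Discriminant D = b^2 - 4ac = (-0.46)^2 - 4*(0.05)*1 = 0.2116 - (0.2) = 0.0116.
  D >= 0, so the roots are real: z = (-b +/- sqrt(D)) / (2a) = (0.46 +/- 0.107703) / (0.1).
    z_1 = (0.46 + 0.107703) / (0.1) = 5.677,   |z_1| = 5.677.
    z_2 = (0.46 - 0.107703) / (0.1) = 3.523,   |z_2| = 3.523.
Moduli of all roots: 0.5000, 5.6770, 3.5230.
All moduli strictly greater than 1? No.
Verdict: Not invertible.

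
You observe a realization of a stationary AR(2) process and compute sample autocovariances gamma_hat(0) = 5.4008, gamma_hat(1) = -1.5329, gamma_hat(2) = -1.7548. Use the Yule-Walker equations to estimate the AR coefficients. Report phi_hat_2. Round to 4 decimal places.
\hat\phi_{2} = -0.4410

The Yule-Walker equations for an AR(p) process read, in matrix form,
  Gamma_p phi = r_p,   with   (Gamma_p)_{ij} = gamma(|i - j|),
                       (r_p)_i = gamma(i),   i,j = 1..p.
Substitute the sample gammas (Toeplitz matrix and right-hand side of size 2):
  Gamma_p = [[5.4008, -1.5329], [-1.5329, 5.4008]]
  r_p     = [-1.5329, -1.7548]
Written out:
  5.4008 phi_1 - 1.5329 phi_2 = -1.5329
  -1.5329 phi_1 + 5.4008 phi_2 = -1.7548
Solve by Cramer's rule:
  det = gamma(0)^2 - gamma(1)^2 = (5.4008)^2 - (-1.5329)^2 = 29.16864064 - 2.34978241 = 26.81885823
  phi_hat_1 = [gamma(1) gamma(0) - gamma(1) gamma(2)] / det = [(-1.5329)(5.4008) - (-1.5329)(-1.7548)] / 26.81885823 = -10.96881924 / 26.81885823 = -0.409
  phi_hat_2 = [gamma(0) gamma(2) - gamma(1)^2] / det = [(5.4008)(-1.7548) - (-1.5329)^2] / 26.81885823 = -11.82710625 / 26.81885823 = -0.441
So phi_hat = [-0.4090, -0.4410].
Therefore phi_hat_2 = -0.4410.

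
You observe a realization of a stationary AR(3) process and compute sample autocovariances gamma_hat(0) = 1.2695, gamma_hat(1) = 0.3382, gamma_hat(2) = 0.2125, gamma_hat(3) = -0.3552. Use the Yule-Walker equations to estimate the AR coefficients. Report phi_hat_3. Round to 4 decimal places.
\hat\phi_{3} = -0.3780

The Yule-Walker equations for an AR(p) process read, in matrix form,
  Gamma_p phi = r_p,   with   (Gamma_p)_{ij} = gamma(|i - j|),
                       (r_p)_i = gamma(i),   i,j = 1..p.
Substitute the sample gammas (Toeplitz matrix and right-hand side of size 3):
  Gamma_p = [[1.2695, 0.3382, 0.2125], [0.3382, 1.2695, 0.3382], [0.2125, 0.3382, 1.2695]]
  r_p     = [0.3382, 0.2125, -0.3552]
Written out (R1..R3):
  (R1) 1.2695 phi_1 + 0.3382 phi_2 + 0.2125 phi_3 = 0.3382
  (R2) 0.3382 phi_1 + 1.2695 phi_2 + 0.3382 phi_3 = 0.2125
  (R3) 0.2125 phi_1 + 0.3382 phi_2 + 1.2695 phi_3 = -0.3552
Gaussian elimination:
  R2 <- R2 - (0.3382/1.2695) R1 = R2 - (0.266404) R1:  1.179402 phi_2 + 0.281589 phi_3 = 0.122402
  R3 <- R3 - (0.2125/1.2695) R1 = R3 - (0.167389) R1:  0.281589 phi_2 + 1.23393 phi_3 = -0.411811
  R3 <- R3 - (0.281589/1.179402) R2 = R3 - (0.238756) R2:  1.166699 phi_3 = -0.441035
Back-substitution:
  phi_hat_3 = -0.441035 / 1.166699 = -0.37802
  phi_hat_2 = (0.122402 - (0.281589)(-0.37802)) / 1.179402 = 0.194038
  phi_hat_1 = (0.3382 - (0.3382)(0.194038) - (0.2125)(-0.37802)) / 1.2695 = 0.277988
So phi_hat = [0.2780, 0.1940, -0.3780].
Therefore phi_hat_3 = -0.3780.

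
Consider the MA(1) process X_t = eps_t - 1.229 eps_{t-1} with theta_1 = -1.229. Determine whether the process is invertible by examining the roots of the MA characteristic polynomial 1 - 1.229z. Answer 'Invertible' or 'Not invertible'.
\text{Not invertible}

The MA(q) characteristic polynomial is P(z) = 1 - 1.229z.
Invertibility requires all roots to lie outside the unit circle, i.e. |z| > 1 for every root.
This is linear in z: 1 + (-1.229) z = 0  =>  z = -1/(-1.229) = 0.81367,  |z| = 0.81367.
Moduli of all roots: 0.8137.
All moduli strictly greater than 1? No.
Verdict: Not invertible.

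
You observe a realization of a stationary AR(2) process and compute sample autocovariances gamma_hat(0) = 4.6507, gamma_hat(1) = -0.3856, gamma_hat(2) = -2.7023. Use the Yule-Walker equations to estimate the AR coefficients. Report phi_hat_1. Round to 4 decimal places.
\hat\phi_{1} = -0.1320

The Yule-Walker equations for an AR(p) process read, in matrix form,
  Gamma_p phi = r_p,   with   (Gamma_p)_{ij} = gamma(|i - j|),
                       (r_p)_i = gamma(i),   i,j = 1..p.
Substitute the sample gammas (Toeplitz matrix and right-hand side of size 2):
  Gamma_p = [[4.6507, -0.3856], [-0.3856, 4.6507]]
  r_p     = [-0.3856, -2.7023]
Written out:
  4.6507 phi_1 - 0.3856 phi_2 = -0.3856
  -0.3856 phi_1 + 4.6507 phi_2 = -2.7023
Solve by Cramer's rule:
  det = gamma(0)^2 - gamma(1)^2 = (4.6507)^2 - (-0.3856)^2 = 21.62901049 - 0.14868736 = 21.48032313
  phi_hat_1 = [gamma(1) gamma(0) - gamma(1) gamma(2)] / det = [(-0.3856)(4.6507) - (-0.3856)(-2.7023)] / 21.48032313 = -2.8353168 / 21.48032313 = -0.132
  phi_hat_2 = [gamma(0) gamma(2) - gamma(1)^2] / det = [(4.6507)(-2.7023) - (-0.3856)^2] / 21.48032313 = -12.71627397 / 21.48032313 = -0.592
So phi_hat = [-0.1320, -0.5920].
Therefore phi_hat_1 = -0.1320.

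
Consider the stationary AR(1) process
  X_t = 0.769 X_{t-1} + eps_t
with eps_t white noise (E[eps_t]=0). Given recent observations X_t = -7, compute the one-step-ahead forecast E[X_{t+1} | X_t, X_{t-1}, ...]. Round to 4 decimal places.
E[X_{t+1} \mid \mathcal F_t] = -5.3830

For an AR(p) model X_t = c + sum_i phi_i X_{t-i} + eps_t, the
one-step-ahead conditional mean is
  E[X_{t+1} | X_t, ...] = c + sum_i phi_i X_{t+1-i}.
Substitute known values:
  E[X_{t+1} | ...] = (0.769) * (-7)
                   = -5.3830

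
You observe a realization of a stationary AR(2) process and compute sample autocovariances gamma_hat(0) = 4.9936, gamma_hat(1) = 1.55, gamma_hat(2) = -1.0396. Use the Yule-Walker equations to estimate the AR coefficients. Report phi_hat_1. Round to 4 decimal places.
\hat\phi_{1} = 0.4150

The Yule-Walker equations for an AR(p) process read, in matrix form,
  Gamma_p phi = r_p,   with   (Gamma_p)_{ij} = gamma(|i - j|),
                       (r_p)_i = gamma(i),   i,j = 1..p.
Substitute the sample gammas (Toeplitz matrix and right-hand side of size 2):
  Gamma_p = [[4.9936, 1.55], [1.55, 4.9936]]
  r_p     = [1.55, -1.0396]
Written out:
  4.9936 phi_1 + 1.55 phi_2 = 1.55
  1.55 phi_1 + 4.9936 phi_2 = -1.0396
Solve by Cramer's rule:
  det = gamma(0)^2 - gamma(1)^2 = (4.9936)^2 - (1.55)^2 = 24.93604096 - 2.4025 = 22.53354096
  phi_hat_1 = [gamma(1) gamma(0) - gamma(1) gamma(2)] / det = [(1.55)(4.9936) - (1.55)(-1.0396)] / 22.53354096 = 9.35146 / 22.53354096 = 0.415
  phi_hat_2 = [gamma(0) gamma(2) - gamma(1)^2] / det = [(4.9936)(-1.0396) - (1.55)^2] / 22.53354096 = -7.59384656 / 22.53354096 = -0.337
So phi_hat = [0.4150, -0.3370].
Therefore phi_hat_1 = 0.4150.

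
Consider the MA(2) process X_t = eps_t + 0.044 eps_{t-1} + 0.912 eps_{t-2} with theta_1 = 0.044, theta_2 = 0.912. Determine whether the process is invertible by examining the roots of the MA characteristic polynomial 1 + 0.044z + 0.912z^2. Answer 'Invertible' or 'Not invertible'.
\text{Invertible}

The MA(q) characteristic polynomial is P(z) = 1 + 0.044z + 0.912z^2.
Invertibility requires all roots to lie outside the unit circle, i.e. |z| > 1 for every root.
Set 1 + (0.044) z + (0.912) z^2 = 0, i.e. a z^2 + b z + c = 0 with a = 0.912, b = 0.044, c = 1.
Discriminant D = b^2 - 4ac = (0.044)^2 - 4*(0.912)*1 = 0.001936 - (3.648) = -3.646064.
D < 0, so the roots are the complex-conjugate pair z = (-b +/- i sqrt(-D)) / (2a) = -0.0241 +/- 1.0469i.
For a conjugate pair |z|^2 = z * conj(z) = (product of roots) = c/a = 1/(0.912) = 1.096491, so |z| = sqrt(1.096491) = 1.0471 for both roots.
Moduli of all roots: 1.0471, 1.0471.
All moduli strictly greater than 1? Yes.
Verdict: Invertible.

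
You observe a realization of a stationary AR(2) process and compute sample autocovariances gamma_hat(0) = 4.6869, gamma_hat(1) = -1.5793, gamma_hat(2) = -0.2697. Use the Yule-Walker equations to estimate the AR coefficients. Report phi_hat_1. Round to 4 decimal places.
\hat\phi_{1} = -0.4020

The Yule-Walker equations for an AR(p) process read, in matrix form,
  Gamma_p phi = r_p,   with   (Gamma_p)_{ij} = gamma(|i - j|),
                       (r_p)_i = gamma(i),   i,j = 1..p.
Substitute the sample gammas (Toeplitz matrix and right-hand side of size 2):
  Gamma_p = [[4.6869, -1.5793], [-1.5793, 4.6869]]
  r_p     = [-1.5793, -0.2697]
Written out:
  4.6869 phi_1 - 1.5793 phi_2 = -1.5793
  -1.5793 phi_1 + 4.6869 phi_2 = -0.2697
Solve by Cramer's rule:
  det = gamma(0)^2 - gamma(1)^2 = (4.6869)^2 - (-1.5793)^2 = 21.96703161 - 2.49418849 = 19.47284312
  phi_hat_1 = [gamma(1) gamma(0) - gamma(1) gamma(2)] / det = [(-1.5793)(4.6869) - (-1.5793)(-0.2697)] / 19.47284312 = -7.82795838 / 19.47284312 = -0.402
  phi_hat_2 = [gamma(0) gamma(2) - gamma(1)^2] / det = [(4.6869)(-0.2697) - (-1.5793)^2] / 19.47284312 = -3.75824542 / 19.47284312 = -0.193
So phi_hat = [-0.4020, -0.1930].
Therefore phi_hat_1 = -0.4020.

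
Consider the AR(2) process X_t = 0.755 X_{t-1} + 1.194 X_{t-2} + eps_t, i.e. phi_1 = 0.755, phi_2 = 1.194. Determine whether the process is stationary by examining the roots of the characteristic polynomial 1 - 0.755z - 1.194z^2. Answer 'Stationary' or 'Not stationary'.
\text{Not stationary}

The AR(p) characteristic polynomial is P(z) = 1 - 0.755z - 1.194z^2.
Stationarity requires all roots to lie outside the unit circle, i.e. |z| > 1 for every root.
Set 1 + (-0.755) z + (-1.194) z^2 = 0, i.e. a z^2 + b z + c = 0 with a = -1.194, b = -0.755, c = 1.
Discriminant D = b^2 - 4ac = (-0.755)^2 - 4*(-1.194)*1 = 0.570025 - (-4.776) = 5.346025.
D >= 0, so the roots are real: z = (-b +/- sqrt(D)) / (2a) = (0.755 +/- 2.312147) / (-2.388).
  z_1 = (0.755 + 2.312147) / (-2.388) = -1.2844,   |z_1| = 1.2844.
  z_2 = (0.755 - 2.312147) / (-2.388) = 0.6521,   |z_2| = 0.6521.
Moduli of all roots: 1.2844, 0.6521.
All moduli strictly greater than 1? No.
Verdict: Not stationary.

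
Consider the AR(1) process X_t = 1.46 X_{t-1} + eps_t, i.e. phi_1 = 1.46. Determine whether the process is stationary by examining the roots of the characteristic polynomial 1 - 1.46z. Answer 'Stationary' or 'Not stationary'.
\text{Not stationary}

The AR(p) characteristic polynomial is P(z) = 1 - 1.46z.
Stationarity requires all roots to lie outside the unit circle, i.e. |z| > 1 for every root.
This is linear in z: 1 + (-1.46) z = 0  =>  z = -1/(-1.46) = 0.684932,  |z| = 0.684932.
Moduli of all roots: 0.6849.
All moduli strictly greater than 1? No.
Verdict: Not stationary.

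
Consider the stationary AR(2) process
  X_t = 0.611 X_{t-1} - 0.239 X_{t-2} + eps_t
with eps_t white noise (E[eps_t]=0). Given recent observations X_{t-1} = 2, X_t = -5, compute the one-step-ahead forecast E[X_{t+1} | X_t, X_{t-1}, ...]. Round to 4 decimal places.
E[X_{t+1} \mid \mathcal F_t] = -3.5330

For an AR(p) model X_t = c + sum_i phi_i X_{t-i} + eps_t, the
one-step-ahead conditional mean is
  E[X_{t+1} | X_t, ...] = c + sum_i phi_i X_{t+1-i}.
Substitute known values:
  E[X_{t+1} | ...] = (0.611) * (-5) + (-0.239) * (2)
                   = -3.5330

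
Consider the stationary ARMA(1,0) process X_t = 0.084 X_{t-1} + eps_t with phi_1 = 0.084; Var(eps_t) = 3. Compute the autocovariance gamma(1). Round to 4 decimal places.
\gamma(1) = 0.2538

Multiply the model equation by X_{t-k} and take expectations. With theta_0 = psi_0 = 1 and psi_j the MA(infinity) weights, this gives
  gamma(k) - sum_i phi_i gamma(k-i) = c_k,
  c_k = sigma^2 * sum_{j=k..q} theta_j psi_{j-k}   (c_k = 0 for k > q),
using gamma(-m) = gamma(m).
Pure AR (q = 0): c_0 = sigma^2 = 3, c_k = 0 for k >= 1.
Equations for k = 0 and k = 1 (AR order 1):
  gamma(0) = phi_1 gamma(1) + c_0
  gamma(1) = phi_1 gamma(0) + c_1
Substituting the second into the first: gamma(0) (1 - phi_1^2) = c_0 + phi_1 c_1, so
  gamma(0) = c_0 / (1 - phi_1^2) = 3 / (1 - (0.084)^2) = 3 / 0.992944 = 3.021318.
  gamma(1) = phi_1 gamma(0) = (0.084)(3.021318) = 0.253791.
Therefore gamma(1) = 0.2538 (to 4 decimal places).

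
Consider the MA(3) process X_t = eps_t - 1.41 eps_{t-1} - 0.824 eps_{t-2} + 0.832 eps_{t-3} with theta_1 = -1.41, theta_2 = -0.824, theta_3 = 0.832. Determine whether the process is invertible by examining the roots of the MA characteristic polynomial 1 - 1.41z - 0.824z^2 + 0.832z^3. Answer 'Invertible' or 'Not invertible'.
\text{Not invertible}

The MA(q) characteristic polynomial is P(z) = 1 - 1.41z - 0.824z^2 + 0.832z^3.
Invertibility requires all roots to lie outside the unit circle, i.e. |z| > 1 for every root.
Degree 3: look for a simple real root z0 first, then factor out (1 - z/z0) and solve the remaining quadratic.
Testing z0 = 0.625: P(0.625) = 1 + (-1.41)(0.625) + (-0.824)(0.625)^2 + (0.832)(0.625)^3
  = 1 + (-0.88125) + (-0.321875) + (0.203125) = 0.  So z_0 = 0.625 is a root, |z_0| = 0.625.
Divide out the factor (1 - 1.6 z) = (1 - z/z0) (since 1/z0 = 1.6):
  P(z) = (1 - 1.6 z)(1 + (0.19) z + (-0.52) z^2)
  [check: z-coef 0.19 - (1.6) = -1.41; z^2-coef -0.52 - (1.6)(0.19) = -0.824; z^3-coef -(1.6)(-0.52) = 0.832.]
Remaining roots from the quadratic factor 1 + (0.19) z + (-0.52) z^2:
  Set 1 + (0.19) z + (-0.52) z^2 = 0, i.e. a z^2 + b z + c = 0 with a = -0.52, b = 0.19, c = 1.
  Discriminant D = b^2 - 4ac = (0.19)^2 - 4*(-0.52)*1 = 0.0361 - (-2.08) = 2.1161.
  D >= 0, so the roots are real: z = (-b +/- sqrt(D)) / (2a) = (-0.19 +/- 1.454682) / (-1.04).
    z_1 = (-0.19 + 1.454682) / (-1.04) = -1.216,   |z_1| = 1.216.
    z_2 = (-0.19 - 1.454682) / (-1.04) = 1.5814,   |z_2| = 1.5814.
Moduli of all roots: 0.6250, 1.2160, 1.5814.
All moduli strictly greater than 1? No.
Verdict: Not invertible.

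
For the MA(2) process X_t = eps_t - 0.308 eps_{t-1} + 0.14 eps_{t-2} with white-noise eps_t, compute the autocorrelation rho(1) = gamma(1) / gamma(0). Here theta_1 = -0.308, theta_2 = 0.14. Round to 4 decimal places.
\rho(1) = -0.3151

For an MA(q) process with theta_0 = 1, the autocovariance is
  gamma(k) = sigma^2 * sum_{i=0..q-k} theta_i * theta_{i+k},
and rho(k) = gamma(k) / gamma(0). Sigma^2 cancels.
  numerator   = (1)*(-0.308) + (-0.308)*(0.14) = -0.35112.
  denominator = (1)^2 + (-0.308)^2 + (0.14)^2 = 1.114464.
  rho(1) = -0.35112 / 1.114464 = -0.3151.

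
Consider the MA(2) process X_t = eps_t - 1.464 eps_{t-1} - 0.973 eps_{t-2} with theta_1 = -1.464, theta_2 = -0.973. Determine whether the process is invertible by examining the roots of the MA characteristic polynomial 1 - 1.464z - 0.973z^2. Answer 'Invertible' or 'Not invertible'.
\text{Not invertible}

The MA(q) characteristic polynomial is P(z) = 1 - 1.464z - 0.973z^2.
Invertibility requires all roots to lie outside the unit circle, i.e. |z| > 1 for every root.
Set 1 + (-1.464) z + (-0.973) z^2 = 0, i.e. a z^2 + b z + c = 0 with a = -0.973, b = -1.464, c = 1.
Discriminant D = b^2 - 4ac = (-1.464)^2 - 4*(-0.973)*1 = 2.143296 - (-3.892) = 6.035296.
D >= 0, so the roots are real: z = (-b +/- sqrt(D)) / (2a) = (1.464 +/- 2.456684) / (-1.946).
  z_1 = (1.464 + 2.456684) / (-1.946) = -2.0147,   |z_1| = 2.0147.
  z_2 = (1.464 - 2.456684) / (-1.946) = 0.5101,   |z_2| = 0.5101.
Moduli of all roots: 2.0147, 0.5101.
All moduli strictly greater than 1? No.
Verdict: Not invertible.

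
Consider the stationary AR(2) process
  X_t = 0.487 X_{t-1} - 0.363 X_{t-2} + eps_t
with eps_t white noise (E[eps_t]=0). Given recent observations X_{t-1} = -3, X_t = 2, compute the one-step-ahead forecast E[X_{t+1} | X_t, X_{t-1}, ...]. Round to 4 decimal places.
E[X_{t+1} \mid \mathcal F_t] = 2.0630

For an AR(p) model X_t = c + sum_i phi_i X_{t-i} + eps_t, the
one-step-ahead conditional mean is
  E[X_{t+1} | X_t, ...] = c + sum_i phi_i X_{t+1-i}.
Substitute known values:
  E[X_{t+1} | ...] = (0.487) * (2) + (-0.363) * (-3)
                   = 2.0630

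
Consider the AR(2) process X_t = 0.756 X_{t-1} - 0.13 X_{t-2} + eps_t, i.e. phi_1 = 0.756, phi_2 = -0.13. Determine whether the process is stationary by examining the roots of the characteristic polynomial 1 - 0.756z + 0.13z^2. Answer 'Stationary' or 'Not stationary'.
\text{Stationary}

The AR(p) characteristic polynomial is P(z) = 1 - 0.756z + 0.13z^2.
Stationarity requires all roots to lie outside the unit circle, i.e. |z| > 1 for every root.
Set 1 + (-0.756) z + (0.13) z^2 = 0, i.e. a z^2 + b z + c = 0 with a = 0.13, b = -0.756, c = 1.
Discriminant D = b^2 - 4ac = (-0.756)^2 - 4*(0.13)*1 = 0.571536 - (0.52) = 0.051536.
D >= 0, so the roots are real: z = (-b +/- sqrt(D)) / (2a) = (0.756 +/- 0.227015) / (0.26).
  z_1 = (0.756 + 0.227015) / (0.26) = 3.7808,   |z_1| = 3.7808.
  z_2 = (0.756 - 0.227015) / (0.26) = 2.0346,   |z_2| = 2.0346.
Moduli of all roots: 3.7808, 2.0346.
All moduli strictly greater than 1? Yes.
Verdict: Stationary.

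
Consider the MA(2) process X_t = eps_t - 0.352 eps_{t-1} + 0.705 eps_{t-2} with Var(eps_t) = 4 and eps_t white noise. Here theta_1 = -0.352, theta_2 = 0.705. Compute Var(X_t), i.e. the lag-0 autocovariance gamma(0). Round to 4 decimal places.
\gamma(0) = 6.4837

For an MA(q) process X_t = eps_t + sum_i theta_i eps_{t-i} with
Var(eps_t) = sigma^2, the variance is
  gamma(0) = sigma^2 * (1 + sum_i theta_i^2).
  sum_i theta_i^2 = (-0.352)^2 + (0.705)^2 = 0.123904 + 0.497025 = 0.620929.
  gamma(0) = 4 * (1 + 0.620929) = 4 * 1.620929 = 6.483716, which rounds to 6.4837.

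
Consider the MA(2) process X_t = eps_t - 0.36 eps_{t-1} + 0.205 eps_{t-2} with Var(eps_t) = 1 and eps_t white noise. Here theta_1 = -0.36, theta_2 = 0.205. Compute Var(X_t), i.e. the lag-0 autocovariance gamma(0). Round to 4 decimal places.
\gamma(0) = 1.1716

For an MA(q) process X_t = eps_t + sum_i theta_i eps_{t-i} with
Var(eps_t) = sigma^2, the variance is
  gamma(0) = sigma^2 * (1 + sum_i theta_i^2).
  sum_i theta_i^2 = (-0.36)^2 + (0.205)^2 = 0.1296 + 0.042025 = 0.171625.
  gamma(0) = 1 * (1 + 0.171625) = 1 * 1.171625 = 1.171625, which rounds to 1.1716.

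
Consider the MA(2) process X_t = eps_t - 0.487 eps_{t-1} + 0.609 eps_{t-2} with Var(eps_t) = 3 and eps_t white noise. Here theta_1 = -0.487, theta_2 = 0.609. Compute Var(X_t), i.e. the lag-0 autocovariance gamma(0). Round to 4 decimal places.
\gamma(0) = 4.8242

For an MA(q) process X_t = eps_t + sum_i theta_i eps_{t-i} with
Var(eps_t) = sigma^2, the variance is
  gamma(0) = sigma^2 * (1 + sum_i theta_i^2).
  sum_i theta_i^2 = (-0.487)^2 + (0.609)^2 = 0.237169 + 0.370881 = 0.60805.
  gamma(0) = 3 * (1 + 0.60805) = 3 * 1.60805 = 4.82415, which rounds to 4.8242.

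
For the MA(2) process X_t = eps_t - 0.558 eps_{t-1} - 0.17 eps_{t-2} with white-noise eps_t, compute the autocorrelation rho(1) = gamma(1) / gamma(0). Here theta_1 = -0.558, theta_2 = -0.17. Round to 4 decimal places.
\rho(1) = -0.3456

For an MA(q) process with theta_0 = 1, the autocovariance is
  gamma(k) = sigma^2 * sum_{i=0..q-k} theta_i * theta_{i+k},
and rho(k) = gamma(k) / gamma(0). Sigma^2 cancels.
  numerator   = (1)*(-0.558) + (-0.558)*(-0.17) = -0.46314.
  denominator = (1)^2 + (-0.558)^2 + (-0.17)^2 = 1.340264.
  rho(1) = -0.46314 / 1.340264 = -0.3456.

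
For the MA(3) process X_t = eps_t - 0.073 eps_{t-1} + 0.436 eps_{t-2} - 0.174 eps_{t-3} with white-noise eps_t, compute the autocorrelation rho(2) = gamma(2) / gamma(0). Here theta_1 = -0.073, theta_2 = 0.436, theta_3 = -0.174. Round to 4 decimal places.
\rho(2) = 0.3661

For an MA(q) process with theta_0 = 1, the autocovariance is
  gamma(k) = sigma^2 * sum_{i=0..q-k} theta_i * theta_{i+k},
and rho(k) = gamma(k) / gamma(0). Sigma^2 cancels.
  numerator   = (1)*(0.436) + (-0.073)*(-0.174) = 0.448702.
  denominator = (1)^2 + (-0.073)^2 + (0.436)^2 + (-0.174)^2 = 1.225701.
  rho(2) = 0.448702 / 1.225701 = 0.3661.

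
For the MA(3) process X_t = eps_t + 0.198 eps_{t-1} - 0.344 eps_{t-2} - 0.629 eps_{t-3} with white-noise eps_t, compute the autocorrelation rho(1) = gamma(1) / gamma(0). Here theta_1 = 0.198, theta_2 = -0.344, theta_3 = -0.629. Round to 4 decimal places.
\rho(1) = 0.2229

For an MA(q) process with theta_0 = 1, the autocovariance is
  gamma(k) = sigma^2 * sum_{i=0..q-k} theta_i * theta_{i+k},
and rho(k) = gamma(k) / gamma(0). Sigma^2 cancels.
  numerator   = (1)*(0.198) + (0.198)*(-0.344) + (-0.344)*(-0.629) = 0.346264.
  denominator = (1)^2 + (0.198)^2 + (-0.344)^2 + (-0.629)^2 = 1.553181.
  rho(1) = 0.346264 / 1.553181 = 0.2229.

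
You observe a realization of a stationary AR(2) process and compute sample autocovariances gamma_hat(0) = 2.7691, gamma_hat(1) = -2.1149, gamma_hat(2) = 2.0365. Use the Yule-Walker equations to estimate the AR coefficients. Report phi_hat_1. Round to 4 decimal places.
\hat\phi_{1} = -0.4849

The Yule-Walker equations for an AR(p) process read, in matrix form,
  Gamma_p phi = r_p,   with   (Gamma_p)_{ij} = gamma(|i - j|),
                       (r_p)_i = gamma(i),   i,j = 1..p.
Substitute the sample gammas (Toeplitz matrix and right-hand side of size 2):
  Gamma_p = [[2.7691, -2.1149], [-2.1149, 2.7691]]
  r_p     = [-2.1149, 2.0365]
Written out:
  2.7691 phi_1 - 2.1149 phi_2 = -2.1149
  -2.1149 phi_1 + 2.7691 phi_2 = 2.0365
Solve by Cramer's rule:
  det = gamma(0)^2 - gamma(1)^2 = (2.7691)^2 - (-2.1149)^2 = 7.66791481 - 4.47280201 = 3.1951128
  phi_hat_1 = [gamma(1) gamma(0) - gamma(1) gamma(2)] / det = [(-2.1149)(2.7691) - (-2.1149)(2.0365)] / 3.1951128 = -1.54937574 / 3.1951128 = -0.4849
  phi_hat_2 = [gamma(0) gamma(2) - gamma(1)^2] / det = [(2.7691)(2.0365) - (-2.1149)^2] / 3.1951128 = 1.16647014 / 3.1951128 = 0.3651
So phi_hat = [-0.4849, 0.3651].
Therefore phi_hat_1 = -0.4849.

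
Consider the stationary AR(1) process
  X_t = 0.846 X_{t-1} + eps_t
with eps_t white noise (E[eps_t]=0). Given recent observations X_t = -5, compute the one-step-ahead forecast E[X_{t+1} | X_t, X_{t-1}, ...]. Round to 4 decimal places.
E[X_{t+1} \mid \mathcal F_t] = -4.2300

For an AR(p) model X_t = c + sum_i phi_i X_{t-i} + eps_t, the
one-step-ahead conditional mean is
  E[X_{t+1} | X_t, ...] = c + sum_i phi_i X_{t+1-i}.
Substitute known values:
  E[X_{t+1} | ...] = (0.846) * (-5)
                   = -4.2300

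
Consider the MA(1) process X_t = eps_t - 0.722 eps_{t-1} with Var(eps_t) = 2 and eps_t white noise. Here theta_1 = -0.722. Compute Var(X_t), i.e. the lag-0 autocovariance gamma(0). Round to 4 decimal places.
\gamma(0) = 3.0426

For an MA(q) process X_t = eps_t + sum_i theta_i eps_{t-i} with
Var(eps_t) = sigma^2, the variance is
  gamma(0) = sigma^2 * (1 + sum_i theta_i^2).
  sum_i theta_i^2 = (-0.722)^2 = 0.521284.
  gamma(0) = 2 * (1 + 0.521284) = 2 * 1.521284 = 3.042568, which rounds to 3.0426.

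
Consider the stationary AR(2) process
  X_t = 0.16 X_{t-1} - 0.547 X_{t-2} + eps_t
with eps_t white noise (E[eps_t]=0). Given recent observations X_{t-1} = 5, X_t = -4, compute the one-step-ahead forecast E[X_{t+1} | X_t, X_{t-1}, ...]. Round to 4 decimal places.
E[X_{t+1} \mid \mathcal F_t] = -3.3750

For an AR(p) model X_t = c + sum_i phi_i X_{t-i} + eps_t, the
one-step-ahead conditional mean is
  E[X_{t+1} | X_t, ...] = c + sum_i phi_i X_{t+1-i}.
Substitute known values:
  E[X_{t+1} | ...] = (0.16) * (-4) + (-0.547) * (5)
                   = -3.3750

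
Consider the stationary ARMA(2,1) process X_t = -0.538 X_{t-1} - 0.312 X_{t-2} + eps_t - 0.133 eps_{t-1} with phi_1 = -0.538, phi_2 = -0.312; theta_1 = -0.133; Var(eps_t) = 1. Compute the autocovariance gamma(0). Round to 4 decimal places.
\gamma(0) = 1.5006

Multiply the model equation by X_{t-k} and take expectations. With theta_0 = psi_0 = 1 and psi_j the MA(infinity) weights, this gives
  gamma(k) - sum_i phi_i gamma(k-i) = c_k,
  c_k = sigma^2 * sum_{j=k..q} theta_j psi_{j-k}   (c_k = 0 for k > q),
using gamma(-m) = gamma(m).
psi-weights needed (psi_j = theta_j + sum_i phi_i psi_{j-i}):
  psi_1 = theta_1 + phi_1 = -0.133 + (-0.538) = -0.671
Right-hand sides:
  c_0 = sigma^2 (1 + theta_1 psi_1) = 1 * (1 + (-0.133)(-0.671)) = 1 * 1.089243 = 1.089243
  c_1 = sigma^2 theta_1 = 1 * (-0.133) = -0.133
  c_2 = 0
Equations for k = 0, 1, 2 (AR order 2, c_2 = 0):
  (E0) gamma(0) = phi_1 gamma(1) + phi_2 gamma(2) + c_0
  (E1) gamma(1) = phi_1 gamma(0) + phi_2 gamma(1) + c_1
  (E2) gamma(2) = phi_1 gamma(1) + phi_2 gamma(0)
From (E1): gamma(1) = A gamma(0) + B with
  A = phi_1 / (1 - phi_2) = -0.538 / 1.312 = -0.410061,   B = c_1 / (1 - phi_2) = -0.133 / 1.312 = -0.101372.
Insert (E2) into (E0): gamma(0) (1 - phi_2^2) = phi_1 (1 + phi_2) gamma(1) + c_0.
  phi_1 (1 + phi_2) = (-0.538)(0.688) = -0.370144,   1 - phi_2^2 = 0.902656.
Replace gamma(1) by A gamma(0) + B and collect gamma(0):
  gamma(0) [0.902656 - (-0.370144)(-0.410061)] = (-0.370144)(-0.101372) + 1.089243
  gamma(0) * 0.750874 = 1.126765
  gamma(0) = 1.126765 / 0.750874 = 1.500604.
Therefore gamma(0) = 1.5006 (to 4 decimal places).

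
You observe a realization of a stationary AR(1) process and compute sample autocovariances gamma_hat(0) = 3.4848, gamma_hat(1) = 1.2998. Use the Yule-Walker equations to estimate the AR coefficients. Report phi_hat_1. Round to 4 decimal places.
\hat\phi_{1} = 0.3730

The Yule-Walker equations for an AR(p) process read, in matrix form,
  Gamma_p phi = r_p,   with   (Gamma_p)_{ij} = gamma(|i - j|),
                       (r_p)_i = gamma(i),   i,j = 1..p.
Substitute the sample gammas (Toeplitz matrix and right-hand side of size 1):
  Gamma_p = [[3.4848]]
  r_p     = [1.2998]
With p = 1 this is the single equation gamma(0) phi_1 = gamma(1):
  phi_hat_1 = gamma(1) / gamma(0) = 1.2998 / 3.4848 = 0.3730.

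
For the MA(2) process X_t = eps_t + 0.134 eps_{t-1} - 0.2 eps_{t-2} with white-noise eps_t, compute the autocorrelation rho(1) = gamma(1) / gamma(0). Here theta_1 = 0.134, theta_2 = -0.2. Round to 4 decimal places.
\rho(1) = 0.1013

For an MA(q) process with theta_0 = 1, the autocovariance is
  gamma(k) = sigma^2 * sum_{i=0..q-k} theta_i * theta_{i+k},
and rho(k) = gamma(k) / gamma(0). Sigma^2 cancels.
  numerator   = (1)*(0.134) + (0.134)*(-0.2) = 0.1072.
  denominator = (1)^2 + (0.134)^2 + (-0.2)^2 = 1.057956.
  rho(1) = 0.1072 / 1.057956 = 0.1013.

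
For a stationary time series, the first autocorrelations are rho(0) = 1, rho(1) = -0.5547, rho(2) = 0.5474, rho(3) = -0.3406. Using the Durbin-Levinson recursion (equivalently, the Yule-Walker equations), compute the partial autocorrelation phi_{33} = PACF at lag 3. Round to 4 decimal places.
\phi_{33} = 0.0820

The PACF at lag k is phi_{kk}, the last component of the solution
to the Yule-Walker system G_k phi = r_k where
  (G_k)_{ij} = rho(|i - j|), (r_k)_i = rho(i), i,j = 1..k.
Equivalently, Durbin-Levinson gives phi_{kk} iteratively:
  phi_{11} = rho(1)
  phi_{kk} = [rho(k) - sum_{j=1..k-1} phi_{k-1,j} rho(k-j)]
            / [1 - sum_{j=1..k-1} phi_{k-1,j} rho(j)],
  phi_{k,j} = phi_{k-1,j} - phi_{kk} phi_{k-1,k-j},  j = 1..k-1.
Step k = 1:
  phi_11 = rho(1) = -0.5547.
Step k = 2:
  phi_22 = [rho(2) - phi_11 rho(1)] / [1 - phi_11 rho(1)] = [0.5474 - (-0.5547)(-0.5547)] / [1 - (-0.5547)(-0.5547)]
         = 0.23970791 / 0.69230791 = 0.346245.
  Update: phi_21 = phi_11 - phi_22 phi_11 = -0.5547 - (0.346245)(-0.5547) = -0.362638.
Step k = 3:
  phi_33 = [rho(3) - phi_21 rho(2) - phi_22 rho(1)] / [1 - phi_21 rho(1) - phi_22 rho(2)]
    numerator   = -0.3406 - (-0.362638)(0.5474) - (0.346245)(-0.5547) = 0.04997
    denominator = 1 - (-0.362638)(-0.5547) - (0.346245)(0.5474) = 0.60931033
  phi_33 = 0.04997 / 0.60931033 = 0.082.
Therefore phi_{33} = 0.0820.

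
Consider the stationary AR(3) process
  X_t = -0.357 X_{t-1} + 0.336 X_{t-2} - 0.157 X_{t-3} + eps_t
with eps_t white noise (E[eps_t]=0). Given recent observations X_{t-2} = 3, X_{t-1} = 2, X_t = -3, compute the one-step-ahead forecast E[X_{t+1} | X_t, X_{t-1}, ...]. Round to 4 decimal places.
E[X_{t+1} \mid \mathcal F_t] = 1.2720

For an AR(p) model X_t = c + sum_i phi_i X_{t-i} + eps_t, the
one-step-ahead conditional mean is
  E[X_{t+1} | X_t, ...] = c + sum_i phi_i X_{t+1-i}.
Substitute known values:
  E[X_{t+1} | ...] = (-0.357) * (-3) + (0.336) * (2) + (-0.157) * (3)
                   = 1.2720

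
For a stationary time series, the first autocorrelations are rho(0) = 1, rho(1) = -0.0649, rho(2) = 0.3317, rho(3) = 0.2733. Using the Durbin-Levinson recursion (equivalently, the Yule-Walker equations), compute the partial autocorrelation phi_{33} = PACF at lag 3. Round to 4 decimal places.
\phi_{33} = 0.3480

The PACF at lag k is phi_{kk}, the last component of the solution
to the Yule-Walker system G_k phi = r_k where
  (G_k)_{ij} = rho(|i - j|), (r_k)_i = rho(i), i,j = 1..k.
Equivalently, Durbin-Levinson gives phi_{kk} iteratively:
  phi_{11} = rho(1)
  phi_{kk} = [rho(k) - sum_{j=1..k-1} phi_{k-1,j} rho(k-j)]
            / [1 - sum_{j=1..k-1} phi_{k-1,j} rho(j)],
  phi_{k,j} = phi_{k-1,j} - phi_{kk} phi_{k-1,k-j},  j = 1..k-1.
Step k = 1:
  phi_11 = rho(1) = -0.0649.
Step k = 2:
  phi_22 = [rho(2) - phi_11 rho(1)] / [1 - phi_11 rho(1)] = [0.3317 - (-0.0649)(-0.0649)] / [1 - (-0.0649)(-0.0649)]
         = 0.32748799 / 0.99578799 = 0.328873.
  Update: phi_21 = phi_11 - phi_22 phi_11 = -0.0649 - (0.328873)(-0.0649) = -0.043556.
Step k = 3:
  phi_33 = [rho(3) - phi_21 rho(2) - phi_22 rho(1)] / [1 - phi_21 rho(1) - phi_22 rho(2)]
    numerator   = 0.2733 - (-0.043556)(0.3317) - (0.328873)(-0.0649) = 0.30909144
    denominator = 1 - (-0.043556)(-0.0649) - (0.328873)(0.3317) = 0.88808596
  phi_33 = 0.30909144 / 0.88808596 = 0.348.
Therefore phi_{33} = 0.3480.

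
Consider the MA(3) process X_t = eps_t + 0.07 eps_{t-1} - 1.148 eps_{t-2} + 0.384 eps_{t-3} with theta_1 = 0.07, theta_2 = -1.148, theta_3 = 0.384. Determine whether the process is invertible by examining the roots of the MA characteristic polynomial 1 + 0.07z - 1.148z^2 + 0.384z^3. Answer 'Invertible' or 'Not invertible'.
\text{Not invertible}

The MA(q) characteristic polynomial is P(z) = 1 + 0.07z - 1.148z^2 + 0.384z^3.
Invertibility requires all roots to lie outside the unit circle, i.e. |z| > 1 for every root.
Degree 3: look for a simple real root z0 first, then factor out (1 - z/z0) and solve the remaining quadratic.
Testing z0 = 2.5: P(2.5) = 1 + (0.07)(2.5) + (-1.148)(2.5)^2 + (0.384)(2.5)^3
  = 1 + (0.175) + (-7.175) + (6) = 0.  So z_0 = 2.5 is a root, |z_0| = 2.5.
Divide out the factor (1 - 0.4 z) = (1 - z/z0) (since 1/z0 = 0.4):
  P(z) = (1 - 0.4 z)(1 + (0.47) z + (-0.96) z^2)
  [check: z-coef 0.47 - (0.4) = 0.07; z^2-coef -0.96 - (0.4)(0.47) = -1.148; z^3-coef -(0.4)(-0.96) = 0.384.]
Remaining roots from the quadratic factor 1 + (0.47) z + (-0.96) z^2:
  Set 1 + (0.47) z + (-0.96) z^2 = 0, i.e. a z^2 + b z + c = 0 with a = -0.96, b = 0.47, c = 1.
  Discriminant D = b^2 - 4ac = (0.47)^2 - 4*(-0.96)*1 = 0.2209 - (-3.84) = 4.0609.
  D >= 0, so the roots are real: z = (-b +/- sqrt(D)) / (2a) = (-0.47 +/- 2.015167) / (-1.92).
    z_1 = (-0.47 + 2.015167) / (-1.92) = -0.8048,   |z_1| = 0.8048.
    z_2 = (-0.47 - 2.015167) / (-1.92) = 1.2944,   |z_2| = 1.2944.
Moduli of all roots: 2.5000, 0.8048, 1.2944.
All moduli strictly greater than 1? No.
Verdict: Not invertible.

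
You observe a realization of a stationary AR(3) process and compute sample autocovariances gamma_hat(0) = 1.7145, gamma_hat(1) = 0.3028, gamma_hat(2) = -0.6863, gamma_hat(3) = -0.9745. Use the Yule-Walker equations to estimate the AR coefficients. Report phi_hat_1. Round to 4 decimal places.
\hat\phi_{1} = 0.0330

The Yule-Walker equations for an AR(p) process read, in matrix form,
  Gamma_p phi = r_p,   with   (Gamma_p)_{ij} = gamma(|i - j|),
                       (r_p)_i = gamma(i),   i,j = 1..p.
Substitute the sample gammas (Toeplitz matrix and right-hand side of size 3):
  Gamma_p = [[1.7145, 0.3028, -0.6863], [0.3028, 1.7145, 0.3028], [-0.6863, 0.3028, 1.7145]]
  r_p     = [0.3028, -0.6863, -0.9745]
Written out (R1..R3):
  (R1) 1.7145 phi_1 + 0.3028 phi_2 - 0.6863 phi_3 = 0.3028
  (R2) 0.3028 phi_1 + 1.7145 phi_2 + 0.3028 phi_3 = -0.6863
  (R3) -0.6863 phi_1 + 0.3028 phi_2 + 1.7145 phi_3 = -0.9745
Gaussian elimination:
  R2 <- R2 - (0.3028/1.7145) R1 = R2 - (0.176611) R1:  1.661022 phi_2 + 0.424008 phi_3 = -0.739778
  R3 <- R3 - (-0.6863/1.7145) R1 = R3 - (-0.400292) R1:  0.424008 phi_2 + 1.43978 phi_3 = -0.853292
  R3 <- R3 - (0.424008/1.661022) R2 = R3 - (0.25527) R2:  1.331543 phi_3 = -0.664449
Back-substitution:
  phi_hat_3 = -0.664449 / 1.331543 = -0.499007
  phi_hat_2 = (-0.739778 - (0.424008)(-0.499007)) / 1.661022 = -0.317994
  phi_hat_1 = (0.3028 - (0.3028)(-0.317994) - (-0.6863)(-0.499007)) / 1.7145 = 0.033024
So phi_hat = [0.0330, -0.3180, -0.4990].
Therefore phi_hat_1 = 0.0330.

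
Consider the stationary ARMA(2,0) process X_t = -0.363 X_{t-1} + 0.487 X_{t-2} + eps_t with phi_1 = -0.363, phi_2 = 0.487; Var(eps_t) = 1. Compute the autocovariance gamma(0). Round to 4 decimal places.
\gamma(0) = 2.6255

Multiply the model equation by X_{t-k} and take expectations. With theta_0 = psi_0 = 1 and psi_j the MA(infinity) weights, this gives
  gamma(k) - sum_i phi_i gamma(k-i) = c_k,
  c_k = sigma^2 * sum_{j=k..q} theta_j psi_{j-k}   (c_k = 0 for k > q),
using gamma(-m) = gamma(m).
Pure AR (q = 0): c_0 = sigma^2 = 1, c_k = 0 for k >= 1.
Equations for k = 0, 1, 2 (AR order 2, c_2 = 0):
  (E0) gamma(0) = phi_1 gamma(1) + phi_2 gamma(2) + c_0
  (E1) gamma(1) = phi_1 gamma(0) + phi_2 gamma(1) + c_1
  (E2) gamma(2) = phi_1 gamma(1) + phi_2 gamma(0)
From (E1): gamma(1) = A gamma(0) + B with
  A = phi_1 / (1 - phi_2) = -0.363 / 0.513 = -0.707602,   B = c_1 / (1 - phi_2) = 0 / 0.513 = 0.
Insert (E2) into (E0): gamma(0) (1 - phi_2^2) = phi_1 (1 + phi_2) gamma(1) + c_0.
  phi_1 (1 + phi_2) = (-0.363)(1.487) = -0.539781,   1 - phi_2^2 = 0.762831.
Replace gamma(1) by A gamma(0) + B and collect gamma(0):
  gamma(0) [0.762831 - (-0.539781)(-0.707602)] = c_0 = 1
  gamma(0) * 0.380881 = 1
  gamma(0) = 1 / 0.380881 = 2.625494.
Therefore gamma(0) = 2.6255 (to 4 decimal places).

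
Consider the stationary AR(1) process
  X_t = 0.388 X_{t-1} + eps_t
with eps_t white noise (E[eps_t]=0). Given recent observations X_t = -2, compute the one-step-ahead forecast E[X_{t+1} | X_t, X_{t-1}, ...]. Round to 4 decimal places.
E[X_{t+1} \mid \mathcal F_t] = -0.7760

For an AR(p) model X_t = c + sum_i phi_i X_{t-i} + eps_t, the
one-step-ahead conditional mean is
  E[X_{t+1} | X_t, ...] = c + sum_i phi_i X_{t+1-i}.
Substitute known values:
  E[X_{t+1} | ...] = (0.388) * (-2)
                   = -0.7760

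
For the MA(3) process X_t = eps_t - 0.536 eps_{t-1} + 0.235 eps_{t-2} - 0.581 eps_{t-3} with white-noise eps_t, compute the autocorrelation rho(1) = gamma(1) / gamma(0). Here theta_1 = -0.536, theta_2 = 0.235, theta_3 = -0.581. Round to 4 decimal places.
\rho(1) = -0.4753

For an MA(q) process with theta_0 = 1, the autocovariance is
  gamma(k) = sigma^2 * sum_{i=0..q-k} theta_i * theta_{i+k},
and rho(k) = gamma(k) / gamma(0). Sigma^2 cancels.
  numerator   = (1)*(-0.536) + (-0.536)*(0.235) + (0.235)*(-0.581) = -0.798495.
  denominator = (1)^2 + (-0.536)^2 + (0.235)^2 + (-0.581)^2 = 1.680082.
  rho(1) = -0.798495 / 1.680082 = -0.4753.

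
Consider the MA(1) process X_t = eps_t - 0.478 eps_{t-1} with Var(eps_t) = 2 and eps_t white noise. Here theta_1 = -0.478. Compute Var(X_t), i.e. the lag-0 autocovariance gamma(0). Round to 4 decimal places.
\gamma(0) = 2.4570

For an MA(q) process X_t = eps_t + sum_i theta_i eps_{t-i} with
Var(eps_t) = sigma^2, the variance is
  gamma(0) = sigma^2 * (1 + sum_i theta_i^2).
  sum_i theta_i^2 = (-0.478)^2 = 0.228484.
  gamma(0) = 2 * (1 + 0.228484) = 2 * 1.228484 = 2.456968, which rounds to 2.4570.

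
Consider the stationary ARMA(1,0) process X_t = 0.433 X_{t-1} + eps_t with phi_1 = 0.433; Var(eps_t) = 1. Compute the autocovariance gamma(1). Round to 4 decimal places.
\gamma(1) = 0.5329

Multiply the model equation by X_{t-k} and take expectations. With theta_0 = psi_0 = 1 and psi_j the MA(infinity) weights, this gives
  gamma(k) - sum_i phi_i gamma(k-i) = c_k,
  c_k = sigma^2 * sum_{j=k..q} theta_j psi_{j-k}   (c_k = 0 for k > q),
using gamma(-m) = gamma(m).
Pure AR (q = 0): c_0 = sigma^2 = 1, c_k = 0 for k >= 1.
Equations for k = 0 and k = 1 (AR order 1):
  gamma(0) = phi_1 gamma(1) + c_0
  gamma(1) = phi_1 gamma(0) + c_1
Substituting the second into the first: gamma(0) (1 - phi_1^2) = c_0 + phi_1 c_1, so
  gamma(0) = c_0 / (1 - phi_1^2) = 1 / (1 - (0.433)^2) = 1 / 0.812511 = 1.230753.
  gamma(1) = phi_1 gamma(0) = (0.433)(1.230753) = 0.532916.
Therefore gamma(1) = 0.5329 (to 4 decimal places).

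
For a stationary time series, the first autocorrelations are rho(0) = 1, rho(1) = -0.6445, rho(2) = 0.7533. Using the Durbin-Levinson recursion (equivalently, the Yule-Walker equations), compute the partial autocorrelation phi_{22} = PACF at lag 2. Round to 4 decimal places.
\phi_{22} = 0.5780

The PACF at lag k is phi_{kk}, the last component of the solution
to the Yule-Walker system G_k phi = r_k where
  (G_k)_{ij} = rho(|i - j|), (r_k)_i = rho(i), i,j = 1..k.
Equivalently, Durbin-Levinson gives phi_{kk} iteratively:
  phi_{11} = rho(1)
  phi_{kk} = [rho(k) - sum_{j=1..k-1} phi_{k-1,j} rho(k-j)]
            / [1 - sum_{j=1..k-1} phi_{k-1,j} rho(j)],
  phi_{k,j} = phi_{k-1,j} - phi_{kk} phi_{k-1,k-j},  j = 1..k-1.
Step k = 1:
  phi_11 = rho(1) = -0.6445.
Step k = 2:
  phi_22 = [rho(2) - phi_11 rho(1)] / [1 - phi_11 rho(1)] = [0.7533 - (-0.6445)(-0.6445)] / [1 - (-0.6445)(-0.6445)]
         = 0.33791975 / 0.58461975 = 0.578.
Therefore phi_{22} = 0.5780.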